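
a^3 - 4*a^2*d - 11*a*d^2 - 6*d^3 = (a - 6*d)*(a + d)^2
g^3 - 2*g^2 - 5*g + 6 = (g - 3)*(g - 1)*(g + 2)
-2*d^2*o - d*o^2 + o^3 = o*(-2*d + o)*(d + o)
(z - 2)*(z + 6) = z^2 + 4*z - 12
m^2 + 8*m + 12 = (m + 2)*(m + 6)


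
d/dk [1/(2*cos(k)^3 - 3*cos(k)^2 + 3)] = 6*(cos(k) - 1)*sin(k)*cos(k)/(2*cos(k)^3 - 3*cos(k)^2 + 3)^2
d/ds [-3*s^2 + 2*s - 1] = 2 - 6*s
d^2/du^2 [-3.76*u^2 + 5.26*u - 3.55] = -7.52000000000000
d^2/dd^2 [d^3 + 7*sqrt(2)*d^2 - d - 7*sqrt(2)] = 6*d + 14*sqrt(2)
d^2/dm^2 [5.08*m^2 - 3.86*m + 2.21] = 10.1600000000000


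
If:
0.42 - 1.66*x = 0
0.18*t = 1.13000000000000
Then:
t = 6.28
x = 0.25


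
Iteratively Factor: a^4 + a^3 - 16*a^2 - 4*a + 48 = (a - 2)*(a^3 + 3*a^2 - 10*a - 24) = (a - 2)*(a + 4)*(a^2 - a - 6) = (a - 2)*(a + 2)*(a + 4)*(a - 3)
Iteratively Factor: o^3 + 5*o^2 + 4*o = (o + 1)*(o^2 + 4*o) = (o + 1)*(o + 4)*(o)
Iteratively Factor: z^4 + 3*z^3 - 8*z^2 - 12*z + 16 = (z - 1)*(z^3 + 4*z^2 - 4*z - 16) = (z - 1)*(z + 2)*(z^2 + 2*z - 8) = (z - 1)*(z + 2)*(z + 4)*(z - 2)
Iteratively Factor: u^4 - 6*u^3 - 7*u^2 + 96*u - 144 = (u - 3)*(u^3 - 3*u^2 - 16*u + 48) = (u - 3)^2*(u^2 - 16) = (u - 3)^2*(u + 4)*(u - 4)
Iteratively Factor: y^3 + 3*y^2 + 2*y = (y + 1)*(y^2 + 2*y) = (y + 1)*(y + 2)*(y)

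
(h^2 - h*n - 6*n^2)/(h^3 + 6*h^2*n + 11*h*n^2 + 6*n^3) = (h - 3*n)/(h^2 + 4*h*n + 3*n^2)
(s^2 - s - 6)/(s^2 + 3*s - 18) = (s + 2)/(s + 6)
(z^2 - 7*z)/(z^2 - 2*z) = (z - 7)/(z - 2)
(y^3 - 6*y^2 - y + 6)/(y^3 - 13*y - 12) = (y^2 - 7*y + 6)/(y^2 - y - 12)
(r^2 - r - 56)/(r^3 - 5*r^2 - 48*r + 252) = (r - 8)/(r^2 - 12*r + 36)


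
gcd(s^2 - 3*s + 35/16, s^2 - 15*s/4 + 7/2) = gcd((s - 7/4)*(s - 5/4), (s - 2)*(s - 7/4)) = s - 7/4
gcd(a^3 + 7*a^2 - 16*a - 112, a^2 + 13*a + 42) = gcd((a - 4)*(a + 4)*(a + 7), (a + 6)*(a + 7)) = a + 7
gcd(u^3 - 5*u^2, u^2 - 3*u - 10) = u - 5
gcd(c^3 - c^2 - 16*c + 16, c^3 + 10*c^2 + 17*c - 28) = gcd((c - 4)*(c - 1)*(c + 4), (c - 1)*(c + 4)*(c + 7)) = c^2 + 3*c - 4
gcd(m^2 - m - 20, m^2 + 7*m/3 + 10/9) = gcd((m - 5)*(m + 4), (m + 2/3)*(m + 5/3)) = 1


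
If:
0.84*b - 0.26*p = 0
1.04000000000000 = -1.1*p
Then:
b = -0.29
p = -0.95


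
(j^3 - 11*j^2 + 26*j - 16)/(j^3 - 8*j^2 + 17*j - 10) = (j - 8)/(j - 5)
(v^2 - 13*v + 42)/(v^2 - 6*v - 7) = (v - 6)/(v + 1)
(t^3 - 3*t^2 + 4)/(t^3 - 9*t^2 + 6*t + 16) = (t - 2)/(t - 8)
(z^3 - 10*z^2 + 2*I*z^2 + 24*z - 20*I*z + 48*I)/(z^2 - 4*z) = z - 6 + 2*I - 12*I/z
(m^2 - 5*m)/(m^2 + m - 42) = m*(m - 5)/(m^2 + m - 42)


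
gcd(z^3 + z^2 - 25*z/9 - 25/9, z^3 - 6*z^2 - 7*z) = z + 1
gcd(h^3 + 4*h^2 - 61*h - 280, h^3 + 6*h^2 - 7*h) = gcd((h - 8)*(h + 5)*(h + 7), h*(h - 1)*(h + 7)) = h + 7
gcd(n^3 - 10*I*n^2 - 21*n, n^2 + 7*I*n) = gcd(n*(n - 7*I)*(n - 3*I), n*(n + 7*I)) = n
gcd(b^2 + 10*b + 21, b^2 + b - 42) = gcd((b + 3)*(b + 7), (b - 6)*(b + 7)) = b + 7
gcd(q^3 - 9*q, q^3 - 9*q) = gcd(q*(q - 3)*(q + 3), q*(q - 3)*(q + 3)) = q^3 - 9*q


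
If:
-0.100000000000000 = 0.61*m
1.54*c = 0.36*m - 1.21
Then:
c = -0.82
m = -0.16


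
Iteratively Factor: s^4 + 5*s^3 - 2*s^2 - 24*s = (s + 3)*(s^3 + 2*s^2 - 8*s) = (s - 2)*(s + 3)*(s^2 + 4*s) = (s - 2)*(s + 3)*(s + 4)*(s)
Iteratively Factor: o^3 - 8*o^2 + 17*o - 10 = (o - 1)*(o^2 - 7*o + 10) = (o - 5)*(o - 1)*(o - 2)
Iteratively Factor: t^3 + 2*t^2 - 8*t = (t + 4)*(t^2 - 2*t) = t*(t + 4)*(t - 2)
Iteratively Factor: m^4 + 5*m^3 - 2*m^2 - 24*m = (m + 3)*(m^3 + 2*m^2 - 8*m) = m*(m + 3)*(m^2 + 2*m - 8) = m*(m + 3)*(m + 4)*(m - 2)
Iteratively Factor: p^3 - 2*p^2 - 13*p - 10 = (p - 5)*(p^2 + 3*p + 2) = (p - 5)*(p + 1)*(p + 2)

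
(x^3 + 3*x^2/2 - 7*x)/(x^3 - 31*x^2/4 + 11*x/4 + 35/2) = 2*x*(2*x + 7)/(4*x^2 - 23*x - 35)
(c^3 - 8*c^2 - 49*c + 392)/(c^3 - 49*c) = (c - 8)/c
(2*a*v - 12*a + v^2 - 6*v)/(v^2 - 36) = (2*a + v)/(v + 6)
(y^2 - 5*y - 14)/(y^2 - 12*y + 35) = (y + 2)/(y - 5)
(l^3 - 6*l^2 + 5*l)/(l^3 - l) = (l - 5)/(l + 1)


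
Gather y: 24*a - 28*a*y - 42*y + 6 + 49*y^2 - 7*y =24*a + 49*y^2 + y*(-28*a - 49) + 6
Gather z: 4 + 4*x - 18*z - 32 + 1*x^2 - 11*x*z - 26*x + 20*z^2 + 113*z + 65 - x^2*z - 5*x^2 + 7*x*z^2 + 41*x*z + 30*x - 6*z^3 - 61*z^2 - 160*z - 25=-4*x^2 + 8*x - 6*z^3 + z^2*(7*x - 41) + z*(-x^2 + 30*x - 65) + 12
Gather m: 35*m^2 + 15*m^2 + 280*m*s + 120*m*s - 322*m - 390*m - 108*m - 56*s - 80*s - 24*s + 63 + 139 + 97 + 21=50*m^2 + m*(400*s - 820) - 160*s + 320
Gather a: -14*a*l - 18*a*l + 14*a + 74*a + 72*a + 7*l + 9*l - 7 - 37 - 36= a*(160 - 32*l) + 16*l - 80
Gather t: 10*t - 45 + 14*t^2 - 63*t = 14*t^2 - 53*t - 45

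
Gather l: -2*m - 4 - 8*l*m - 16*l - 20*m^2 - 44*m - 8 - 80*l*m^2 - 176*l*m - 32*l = l*(-80*m^2 - 184*m - 48) - 20*m^2 - 46*m - 12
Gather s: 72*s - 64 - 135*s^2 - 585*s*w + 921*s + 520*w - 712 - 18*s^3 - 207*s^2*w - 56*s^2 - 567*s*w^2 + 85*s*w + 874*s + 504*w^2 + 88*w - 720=-18*s^3 + s^2*(-207*w - 191) + s*(-567*w^2 - 500*w + 1867) + 504*w^2 + 608*w - 1496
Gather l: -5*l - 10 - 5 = -5*l - 15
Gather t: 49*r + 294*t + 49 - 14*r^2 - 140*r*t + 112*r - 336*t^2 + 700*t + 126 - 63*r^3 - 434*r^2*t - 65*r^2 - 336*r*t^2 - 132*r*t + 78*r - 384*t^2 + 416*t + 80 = -63*r^3 - 79*r^2 + 239*r + t^2*(-336*r - 720) + t*(-434*r^2 - 272*r + 1410) + 255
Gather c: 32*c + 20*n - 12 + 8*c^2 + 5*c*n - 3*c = 8*c^2 + c*(5*n + 29) + 20*n - 12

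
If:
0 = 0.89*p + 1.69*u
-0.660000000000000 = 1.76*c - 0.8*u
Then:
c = 0.454545454545455*u - 0.375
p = -1.89887640449438*u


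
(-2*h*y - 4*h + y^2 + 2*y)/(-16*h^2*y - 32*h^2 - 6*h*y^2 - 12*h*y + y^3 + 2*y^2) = (-2*h + y)/(-16*h^2 - 6*h*y + y^2)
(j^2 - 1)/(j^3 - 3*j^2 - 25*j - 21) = (j - 1)/(j^2 - 4*j - 21)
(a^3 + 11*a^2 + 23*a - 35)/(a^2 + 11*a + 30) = (a^2 + 6*a - 7)/(a + 6)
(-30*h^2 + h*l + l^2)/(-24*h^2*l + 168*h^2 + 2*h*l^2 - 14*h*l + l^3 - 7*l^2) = (5*h - l)/(4*h*l - 28*h - l^2 + 7*l)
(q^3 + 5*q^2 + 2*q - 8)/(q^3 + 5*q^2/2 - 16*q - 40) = 2*(q^2 + q - 2)/(2*q^2 - 3*q - 20)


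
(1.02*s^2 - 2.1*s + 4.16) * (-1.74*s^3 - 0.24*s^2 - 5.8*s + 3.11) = -1.7748*s^5 + 3.4092*s^4 - 12.6504*s^3 + 14.3538*s^2 - 30.659*s + 12.9376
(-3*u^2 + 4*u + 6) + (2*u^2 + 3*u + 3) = -u^2 + 7*u + 9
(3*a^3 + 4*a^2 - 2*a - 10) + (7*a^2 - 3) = 3*a^3 + 11*a^2 - 2*a - 13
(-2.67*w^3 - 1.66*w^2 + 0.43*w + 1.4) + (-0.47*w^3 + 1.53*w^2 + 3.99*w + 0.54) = -3.14*w^3 - 0.13*w^2 + 4.42*w + 1.94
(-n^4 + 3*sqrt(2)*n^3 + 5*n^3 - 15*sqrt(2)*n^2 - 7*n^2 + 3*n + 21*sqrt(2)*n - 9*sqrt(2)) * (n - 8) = -n^5 + 3*sqrt(2)*n^4 + 13*n^4 - 39*sqrt(2)*n^3 - 47*n^3 + 59*n^2 + 141*sqrt(2)*n^2 - 177*sqrt(2)*n - 24*n + 72*sqrt(2)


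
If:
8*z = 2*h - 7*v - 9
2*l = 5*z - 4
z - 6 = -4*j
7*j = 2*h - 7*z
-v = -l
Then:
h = 196/27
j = 106/81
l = -7/81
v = -7/81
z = 62/81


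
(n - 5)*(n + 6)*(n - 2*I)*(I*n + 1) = I*n^4 + 3*n^3 + I*n^3 + 3*n^2 - 32*I*n^2 - 90*n - 2*I*n + 60*I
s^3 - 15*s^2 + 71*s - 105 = (s - 7)*(s - 5)*(s - 3)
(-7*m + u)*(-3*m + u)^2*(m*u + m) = -63*m^4*u - 63*m^4 + 51*m^3*u^2 + 51*m^3*u - 13*m^2*u^3 - 13*m^2*u^2 + m*u^4 + m*u^3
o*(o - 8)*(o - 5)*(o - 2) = o^4 - 15*o^3 + 66*o^2 - 80*o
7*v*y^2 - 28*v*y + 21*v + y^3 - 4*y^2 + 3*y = (7*v + y)*(y - 3)*(y - 1)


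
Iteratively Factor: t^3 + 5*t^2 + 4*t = (t + 4)*(t^2 + t) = t*(t + 4)*(t + 1)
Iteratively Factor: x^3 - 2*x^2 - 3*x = (x + 1)*(x^2 - 3*x) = x*(x + 1)*(x - 3)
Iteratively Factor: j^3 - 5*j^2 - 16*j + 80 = (j - 5)*(j^2 - 16) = (j - 5)*(j + 4)*(j - 4)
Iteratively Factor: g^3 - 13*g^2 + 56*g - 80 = (g - 4)*(g^2 - 9*g + 20) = (g - 4)^2*(g - 5)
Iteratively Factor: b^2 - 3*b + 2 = (b - 1)*(b - 2)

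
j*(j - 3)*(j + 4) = j^3 + j^2 - 12*j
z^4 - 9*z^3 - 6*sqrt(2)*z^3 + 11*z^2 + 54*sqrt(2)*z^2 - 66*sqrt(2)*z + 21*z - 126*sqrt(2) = (z - 7)*(z - 3)*(z + 1)*(z - 6*sqrt(2))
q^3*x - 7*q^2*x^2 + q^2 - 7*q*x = q*(q - 7*x)*(q*x + 1)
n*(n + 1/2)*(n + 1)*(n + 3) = n^4 + 9*n^3/2 + 5*n^2 + 3*n/2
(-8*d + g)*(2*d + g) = -16*d^2 - 6*d*g + g^2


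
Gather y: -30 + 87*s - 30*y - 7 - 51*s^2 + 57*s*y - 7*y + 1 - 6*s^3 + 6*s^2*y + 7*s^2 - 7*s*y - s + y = -6*s^3 - 44*s^2 + 86*s + y*(6*s^2 + 50*s - 36) - 36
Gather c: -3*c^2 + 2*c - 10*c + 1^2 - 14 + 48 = -3*c^2 - 8*c + 35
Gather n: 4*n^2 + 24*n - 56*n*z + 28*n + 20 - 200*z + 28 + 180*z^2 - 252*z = 4*n^2 + n*(52 - 56*z) + 180*z^2 - 452*z + 48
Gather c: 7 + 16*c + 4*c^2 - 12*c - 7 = 4*c^2 + 4*c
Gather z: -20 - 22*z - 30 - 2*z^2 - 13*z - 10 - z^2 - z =-3*z^2 - 36*z - 60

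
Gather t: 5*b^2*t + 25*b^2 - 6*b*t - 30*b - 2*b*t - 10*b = 25*b^2 - 40*b + t*(5*b^2 - 8*b)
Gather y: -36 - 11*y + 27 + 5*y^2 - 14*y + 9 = 5*y^2 - 25*y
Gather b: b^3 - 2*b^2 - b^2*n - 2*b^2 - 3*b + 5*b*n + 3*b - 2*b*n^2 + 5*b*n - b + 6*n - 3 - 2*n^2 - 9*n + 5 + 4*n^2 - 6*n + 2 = b^3 + b^2*(-n - 4) + b*(-2*n^2 + 10*n - 1) + 2*n^2 - 9*n + 4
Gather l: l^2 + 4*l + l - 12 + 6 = l^2 + 5*l - 6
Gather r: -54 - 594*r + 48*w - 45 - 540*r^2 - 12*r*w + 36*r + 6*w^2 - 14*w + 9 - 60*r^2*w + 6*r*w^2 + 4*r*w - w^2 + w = r^2*(-60*w - 540) + r*(6*w^2 - 8*w - 558) + 5*w^2 + 35*w - 90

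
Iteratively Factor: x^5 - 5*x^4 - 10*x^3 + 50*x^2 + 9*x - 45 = (x - 1)*(x^4 - 4*x^3 - 14*x^2 + 36*x + 45) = (x - 1)*(x + 1)*(x^3 - 5*x^2 - 9*x + 45) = (x - 5)*(x - 1)*(x + 1)*(x^2 - 9) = (x - 5)*(x - 1)*(x + 1)*(x + 3)*(x - 3)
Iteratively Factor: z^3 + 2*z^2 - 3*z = (z - 1)*(z^2 + 3*z) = (z - 1)*(z + 3)*(z)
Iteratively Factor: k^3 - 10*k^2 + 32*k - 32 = (k - 4)*(k^2 - 6*k + 8) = (k - 4)*(k - 2)*(k - 4)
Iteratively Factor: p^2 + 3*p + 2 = (p + 2)*(p + 1)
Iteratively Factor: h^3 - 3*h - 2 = (h + 1)*(h^2 - h - 2) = (h + 1)^2*(h - 2)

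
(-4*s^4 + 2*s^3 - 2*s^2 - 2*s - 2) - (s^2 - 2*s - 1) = -4*s^4 + 2*s^3 - 3*s^2 - 1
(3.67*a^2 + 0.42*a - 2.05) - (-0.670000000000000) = 3.67*a^2 + 0.42*a - 1.38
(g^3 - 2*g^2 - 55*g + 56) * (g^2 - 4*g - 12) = g^5 - 6*g^4 - 59*g^3 + 300*g^2 + 436*g - 672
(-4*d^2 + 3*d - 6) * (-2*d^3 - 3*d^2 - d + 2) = 8*d^5 + 6*d^4 + 7*d^3 + 7*d^2 + 12*d - 12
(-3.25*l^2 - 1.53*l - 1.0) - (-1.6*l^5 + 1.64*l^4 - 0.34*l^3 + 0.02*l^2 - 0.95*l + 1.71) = 1.6*l^5 - 1.64*l^4 + 0.34*l^3 - 3.27*l^2 - 0.58*l - 2.71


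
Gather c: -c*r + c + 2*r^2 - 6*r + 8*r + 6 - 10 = c*(1 - r) + 2*r^2 + 2*r - 4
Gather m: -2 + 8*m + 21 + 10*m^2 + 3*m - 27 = 10*m^2 + 11*m - 8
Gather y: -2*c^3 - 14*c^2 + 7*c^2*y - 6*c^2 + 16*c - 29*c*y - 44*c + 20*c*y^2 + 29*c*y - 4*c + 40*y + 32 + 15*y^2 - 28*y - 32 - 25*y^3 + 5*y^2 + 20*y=-2*c^3 - 20*c^2 - 32*c - 25*y^3 + y^2*(20*c + 20) + y*(7*c^2 + 32)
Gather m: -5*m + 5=5 - 5*m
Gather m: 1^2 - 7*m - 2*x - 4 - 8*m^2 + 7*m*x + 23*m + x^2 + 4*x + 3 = -8*m^2 + m*(7*x + 16) + x^2 + 2*x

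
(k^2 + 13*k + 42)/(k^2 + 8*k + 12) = (k + 7)/(k + 2)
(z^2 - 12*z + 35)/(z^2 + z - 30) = (z - 7)/(z + 6)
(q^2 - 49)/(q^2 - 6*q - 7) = (q + 7)/(q + 1)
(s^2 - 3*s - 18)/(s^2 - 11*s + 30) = (s + 3)/(s - 5)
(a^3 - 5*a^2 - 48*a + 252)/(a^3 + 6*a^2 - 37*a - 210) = (a - 6)/(a + 5)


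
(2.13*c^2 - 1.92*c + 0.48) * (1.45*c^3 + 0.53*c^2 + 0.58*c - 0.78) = 3.0885*c^5 - 1.6551*c^4 + 0.9138*c^3 - 2.5206*c^2 + 1.776*c - 0.3744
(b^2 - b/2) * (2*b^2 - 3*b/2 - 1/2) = 2*b^4 - 5*b^3/2 + b^2/4 + b/4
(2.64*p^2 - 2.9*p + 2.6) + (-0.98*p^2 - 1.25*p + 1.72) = 1.66*p^2 - 4.15*p + 4.32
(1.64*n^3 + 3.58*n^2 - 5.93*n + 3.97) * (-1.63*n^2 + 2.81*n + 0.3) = -2.6732*n^5 - 1.227*n^4 + 20.2177*n^3 - 22.0604*n^2 + 9.3767*n + 1.191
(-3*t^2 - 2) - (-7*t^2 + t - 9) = 4*t^2 - t + 7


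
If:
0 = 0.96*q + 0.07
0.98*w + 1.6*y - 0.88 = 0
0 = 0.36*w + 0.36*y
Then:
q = -0.07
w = -1.42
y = 1.42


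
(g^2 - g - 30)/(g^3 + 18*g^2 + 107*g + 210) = (g - 6)/(g^2 + 13*g + 42)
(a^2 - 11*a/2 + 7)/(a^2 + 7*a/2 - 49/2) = (a - 2)/(a + 7)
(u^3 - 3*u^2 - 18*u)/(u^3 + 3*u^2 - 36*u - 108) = u/(u + 6)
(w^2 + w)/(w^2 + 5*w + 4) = w/(w + 4)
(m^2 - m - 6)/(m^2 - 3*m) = (m + 2)/m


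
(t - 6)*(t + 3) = t^2 - 3*t - 18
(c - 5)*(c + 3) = c^2 - 2*c - 15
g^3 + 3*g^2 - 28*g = g*(g - 4)*(g + 7)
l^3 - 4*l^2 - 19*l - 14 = (l - 7)*(l + 1)*(l + 2)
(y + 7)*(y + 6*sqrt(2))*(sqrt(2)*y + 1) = sqrt(2)*y^3 + 7*sqrt(2)*y^2 + 13*y^2 + 6*sqrt(2)*y + 91*y + 42*sqrt(2)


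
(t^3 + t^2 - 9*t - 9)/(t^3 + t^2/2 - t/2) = 2*(t^2 - 9)/(t*(2*t - 1))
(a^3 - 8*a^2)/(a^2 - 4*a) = a*(a - 8)/(a - 4)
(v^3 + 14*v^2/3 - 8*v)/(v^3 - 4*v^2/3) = (v + 6)/v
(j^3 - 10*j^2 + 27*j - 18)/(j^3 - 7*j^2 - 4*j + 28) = (j^3 - 10*j^2 + 27*j - 18)/(j^3 - 7*j^2 - 4*j + 28)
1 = 1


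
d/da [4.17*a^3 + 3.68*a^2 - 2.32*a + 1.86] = 12.51*a^2 + 7.36*a - 2.32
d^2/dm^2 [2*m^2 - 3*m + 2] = 4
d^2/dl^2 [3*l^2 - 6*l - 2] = 6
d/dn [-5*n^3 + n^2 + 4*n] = -15*n^2 + 2*n + 4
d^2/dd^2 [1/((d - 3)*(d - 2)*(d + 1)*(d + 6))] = 2*(10*d^6 + 30*d^5 - 183*d^4 - 344*d^3 + 1443*d^2 - 1044*d + 972)/(d^12 + 6*d^11 - 57*d^10 - 232*d^9 + 1563*d^8 + 2094*d^7 - 19583*d^6 + 12564*d^5 + 56268*d^4 - 50112*d^3 - 73872*d^2 + 46656*d + 46656)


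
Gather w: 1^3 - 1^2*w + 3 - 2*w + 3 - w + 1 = 8 - 4*w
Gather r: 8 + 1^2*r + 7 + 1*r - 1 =2*r + 14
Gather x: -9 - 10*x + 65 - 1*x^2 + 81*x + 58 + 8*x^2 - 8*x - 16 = 7*x^2 + 63*x + 98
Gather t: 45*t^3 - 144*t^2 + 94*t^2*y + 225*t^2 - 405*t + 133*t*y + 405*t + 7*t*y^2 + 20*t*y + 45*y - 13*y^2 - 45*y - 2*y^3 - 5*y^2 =45*t^3 + t^2*(94*y + 81) + t*(7*y^2 + 153*y) - 2*y^3 - 18*y^2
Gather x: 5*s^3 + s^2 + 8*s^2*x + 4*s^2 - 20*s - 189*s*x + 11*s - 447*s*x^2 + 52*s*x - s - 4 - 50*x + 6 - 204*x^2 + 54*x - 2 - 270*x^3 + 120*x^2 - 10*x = 5*s^3 + 5*s^2 - 10*s - 270*x^3 + x^2*(-447*s - 84) + x*(8*s^2 - 137*s - 6)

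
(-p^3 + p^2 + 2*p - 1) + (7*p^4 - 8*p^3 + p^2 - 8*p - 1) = 7*p^4 - 9*p^3 + 2*p^2 - 6*p - 2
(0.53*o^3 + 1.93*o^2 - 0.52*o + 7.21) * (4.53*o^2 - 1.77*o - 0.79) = 2.4009*o^5 + 7.8048*o^4 - 6.1904*o^3 + 32.057*o^2 - 12.3509*o - 5.6959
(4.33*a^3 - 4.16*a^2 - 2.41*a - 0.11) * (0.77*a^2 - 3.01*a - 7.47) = 3.3341*a^5 - 16.2365*a^4 - 21.6792*a^3 + 38.2446*a^2 + 18.3338*a + 0.8217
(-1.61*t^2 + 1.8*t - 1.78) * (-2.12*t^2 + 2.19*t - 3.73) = 3.4132*t^4 - 7.3419*t^3 + 13.7209*t^2 - 10.6122*t + 6.6394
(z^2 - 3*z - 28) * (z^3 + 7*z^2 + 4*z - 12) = z^5 + 4*z^4 - 45*z^3 - 220*z^2 - 76*z + 336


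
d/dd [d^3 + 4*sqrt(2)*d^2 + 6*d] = 3*d^2 + 8*sqrt(2)*d + 6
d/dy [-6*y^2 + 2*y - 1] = 2 - 12*y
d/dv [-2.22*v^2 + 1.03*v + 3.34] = 1.03 - 4.44*v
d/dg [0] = 0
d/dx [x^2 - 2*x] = 2*x - 2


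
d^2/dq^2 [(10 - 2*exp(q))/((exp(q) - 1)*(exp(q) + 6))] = 2*(-exp(4*q) + 25*exp(3*q) + 39*exp(2*q) + 215*exp(q) + 114)*exp(q)/(exp(6*q) + 15*exp(5*q) + 57*exp(4*q) - 55*exp(3*q) - 342*exp(2*q) + 540*exp(q) - 216)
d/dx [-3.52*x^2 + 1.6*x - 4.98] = 1.6 - 7.04*x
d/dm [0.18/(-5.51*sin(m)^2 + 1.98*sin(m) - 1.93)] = (1.9836*sin(m) - 0.3564)*cos(m)/(5.51*sin(m)^2 - 1.98*sin(m) + 1.93)^2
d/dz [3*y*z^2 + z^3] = 3*z*(2*y + z)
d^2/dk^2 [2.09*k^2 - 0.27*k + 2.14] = 4.18000000000000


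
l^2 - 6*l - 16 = (l - 8)*(l + 2)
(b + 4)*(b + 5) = b^2 + 9*b + 20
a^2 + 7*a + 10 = (a + 2)*(a + 5)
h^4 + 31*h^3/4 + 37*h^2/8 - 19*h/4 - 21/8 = (h - 3/4)*(h + 1/2)*(h + 1)*(h + 7)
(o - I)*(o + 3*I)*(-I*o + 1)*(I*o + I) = o^4 + o^3 + 3*I*o^3 + o^2 + 3*I*o^2 + o + 3*I*o + 3*I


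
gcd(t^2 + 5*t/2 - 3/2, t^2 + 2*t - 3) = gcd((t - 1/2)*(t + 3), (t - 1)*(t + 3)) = t + 3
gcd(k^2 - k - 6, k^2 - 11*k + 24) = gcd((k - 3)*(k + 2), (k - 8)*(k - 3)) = k - 3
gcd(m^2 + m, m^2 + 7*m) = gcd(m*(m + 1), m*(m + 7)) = m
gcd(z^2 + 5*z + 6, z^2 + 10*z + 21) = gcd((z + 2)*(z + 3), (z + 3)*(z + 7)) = z + 3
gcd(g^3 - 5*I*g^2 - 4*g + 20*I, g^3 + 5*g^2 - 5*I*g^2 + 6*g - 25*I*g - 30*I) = g^2 + g*(2 - 5*I) - 10*I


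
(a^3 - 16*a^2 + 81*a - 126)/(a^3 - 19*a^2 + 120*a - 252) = (a - 3)/(a - 6)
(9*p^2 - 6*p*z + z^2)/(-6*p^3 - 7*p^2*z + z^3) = (-3*p + z)/(2*p^2 + 3*p*z + z^2)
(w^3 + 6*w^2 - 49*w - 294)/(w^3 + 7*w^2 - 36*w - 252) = (w - 7)/(w - 6)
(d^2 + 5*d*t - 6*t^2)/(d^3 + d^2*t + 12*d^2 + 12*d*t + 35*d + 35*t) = (d^2 + 5*d*t - 6*t^2)/(d^3 + d^2*t + 12*d^2 + 12*d*t + 35*d + 35*t)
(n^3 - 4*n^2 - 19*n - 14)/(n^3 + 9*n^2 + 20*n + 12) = (n - 7)/(n + 6)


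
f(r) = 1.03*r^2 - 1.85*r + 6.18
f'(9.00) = 16.69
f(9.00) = 72.96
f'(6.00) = 10.51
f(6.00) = 32.16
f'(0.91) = 0.02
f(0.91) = 5.35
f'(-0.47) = -2.82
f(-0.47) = 7.28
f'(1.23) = 0.68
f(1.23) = 5.46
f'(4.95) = 8.35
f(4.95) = 22.26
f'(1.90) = 2.06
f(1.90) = 6.38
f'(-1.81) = -5.58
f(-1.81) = 12.90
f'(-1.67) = -5.29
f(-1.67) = 12.14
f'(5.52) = 9.52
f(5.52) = 27.35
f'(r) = 2.06*r - 1.85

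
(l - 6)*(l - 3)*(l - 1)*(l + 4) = l^4 - 6*l^3 - 13*l^2 + 90*l - 72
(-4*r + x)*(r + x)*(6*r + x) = -24*r^3 - 22*r^2*x + 3*r*x^2 + x^3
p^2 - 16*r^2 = (p - 4*r)*(p + 4*r)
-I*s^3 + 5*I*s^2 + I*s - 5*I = (s - 5)*(s - 1)*(-I*s - I)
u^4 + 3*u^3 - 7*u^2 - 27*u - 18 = (u - 3)*(u + 1)*(u + 2)*(u + 3)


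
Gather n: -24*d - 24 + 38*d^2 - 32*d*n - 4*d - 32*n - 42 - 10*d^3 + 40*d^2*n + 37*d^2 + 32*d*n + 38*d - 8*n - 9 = -10*d^3 + 75*d^2 + 10*d + n*(40*d^2 - 40) - 75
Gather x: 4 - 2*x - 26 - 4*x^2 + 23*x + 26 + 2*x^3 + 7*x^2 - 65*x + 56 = 2*x^3 + 3*x^2 - 44*x + 60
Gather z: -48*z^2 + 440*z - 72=-48*z^2 + 440*z - 72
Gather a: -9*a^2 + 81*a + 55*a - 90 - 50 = -9*a^2 + 136*a - 140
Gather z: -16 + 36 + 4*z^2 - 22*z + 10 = 4*z^2 - 22*z + 30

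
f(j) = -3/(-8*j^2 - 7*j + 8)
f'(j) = -3*(16*j + 7)/(-8*j^2 - 7*j + 8)^2 = 3*(-16*j - 7)/(8*j^2 + 7*j - 8)^2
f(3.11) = 0.03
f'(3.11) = -0.02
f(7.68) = 0.01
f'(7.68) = -0.00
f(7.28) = 0.01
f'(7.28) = -0.00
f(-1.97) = 0.32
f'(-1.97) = 0.86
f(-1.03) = -0.45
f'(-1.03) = 0.63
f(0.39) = -0.74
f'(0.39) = -2.42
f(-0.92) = -0.39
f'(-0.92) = 0.39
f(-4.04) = 0.03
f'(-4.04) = 0.02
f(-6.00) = 0.01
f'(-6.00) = 0.00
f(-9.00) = 0.01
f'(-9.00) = 0.00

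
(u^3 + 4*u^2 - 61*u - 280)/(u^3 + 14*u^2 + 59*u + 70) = (u - 8)/(u + 2)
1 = 1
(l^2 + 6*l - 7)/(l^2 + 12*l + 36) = (l^2 + 6*l - 7)/(l^2 + 12*l + 36)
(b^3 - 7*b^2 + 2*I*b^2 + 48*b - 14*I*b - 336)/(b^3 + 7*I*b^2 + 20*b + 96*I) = (b^2 - b*(7 + 6*I) + 42*I)/(b^2 - I*b + 12)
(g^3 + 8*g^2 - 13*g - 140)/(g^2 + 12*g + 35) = g - 4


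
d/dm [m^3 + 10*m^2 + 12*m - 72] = 3*m^2 + 20*m + 12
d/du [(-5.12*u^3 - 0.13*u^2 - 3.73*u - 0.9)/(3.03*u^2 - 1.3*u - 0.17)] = (-15.5136*u^4 + 13.312*u^3 + 14.0821*u^2 + 5.4982*u - 0.5359)/(9.1809*u^4 - 7.878*u^3 + 0.6598*u^2 + 0.442*u + 0.0289)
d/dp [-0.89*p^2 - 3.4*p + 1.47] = -1.78*p - 3.4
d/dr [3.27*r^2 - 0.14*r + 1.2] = 6.54*r - 0.14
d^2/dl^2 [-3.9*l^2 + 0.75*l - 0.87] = -7.80000000000000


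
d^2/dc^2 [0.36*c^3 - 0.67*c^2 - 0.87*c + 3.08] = 2.16*c - 1.34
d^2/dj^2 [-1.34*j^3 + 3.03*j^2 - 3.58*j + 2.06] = 6.06 - 8.04*j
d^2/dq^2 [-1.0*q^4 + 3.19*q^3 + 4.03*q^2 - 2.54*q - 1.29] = -12.0*q^2 + 19.14*q + 8.06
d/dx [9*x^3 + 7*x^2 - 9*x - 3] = 27*x^2 + 14*x - 9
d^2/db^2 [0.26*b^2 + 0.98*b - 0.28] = 0.520000000000000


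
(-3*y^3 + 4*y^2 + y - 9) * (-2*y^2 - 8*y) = 6*y^5 + 16*y^4 - 34*y^3 + 10*y^2 + 72*y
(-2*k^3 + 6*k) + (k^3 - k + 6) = -k^3 + 5*k + 6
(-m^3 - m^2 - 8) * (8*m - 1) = -8*m^4 - 7*m^3 + m^2 - 64*m + 8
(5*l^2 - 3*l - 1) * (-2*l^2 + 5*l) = -10*l^4 + 31*l^3 - 13*l^2 - 5*l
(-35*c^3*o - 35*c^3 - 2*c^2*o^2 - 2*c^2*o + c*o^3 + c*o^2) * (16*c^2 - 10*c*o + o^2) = -560*c^5*o - 560*c^5 + 318*c^4*o^2 + 318*c^4*o + c^3*o^3 + c^3*o^2 - 12*c^2*o^4 - 12*c^2*o^3 + c*o^5 + c*o^4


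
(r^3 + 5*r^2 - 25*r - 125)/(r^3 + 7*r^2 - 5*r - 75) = (r - 5)/(r - 3)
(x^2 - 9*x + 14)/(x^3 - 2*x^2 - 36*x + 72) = (x - 7)/(x^2 - 36)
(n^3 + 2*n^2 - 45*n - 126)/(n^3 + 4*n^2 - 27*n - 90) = (n - 7)/(n - 5)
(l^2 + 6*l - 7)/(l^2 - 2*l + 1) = (l + 7)/(l - 1)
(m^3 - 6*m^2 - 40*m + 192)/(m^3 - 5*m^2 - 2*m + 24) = (m^2 - 2*m - 48)/(m^2 - m - 6)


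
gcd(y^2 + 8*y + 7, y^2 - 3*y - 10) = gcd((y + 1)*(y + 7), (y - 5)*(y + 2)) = 1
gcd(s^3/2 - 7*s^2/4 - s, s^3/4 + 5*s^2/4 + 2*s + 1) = 1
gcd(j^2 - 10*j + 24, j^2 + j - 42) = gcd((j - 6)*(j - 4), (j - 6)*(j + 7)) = j - 6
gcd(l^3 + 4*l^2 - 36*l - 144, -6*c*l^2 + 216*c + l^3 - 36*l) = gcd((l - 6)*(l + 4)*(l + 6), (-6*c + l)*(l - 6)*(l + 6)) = l^2 - 36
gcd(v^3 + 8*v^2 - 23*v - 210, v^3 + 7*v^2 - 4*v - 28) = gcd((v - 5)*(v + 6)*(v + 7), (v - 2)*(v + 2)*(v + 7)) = v + 7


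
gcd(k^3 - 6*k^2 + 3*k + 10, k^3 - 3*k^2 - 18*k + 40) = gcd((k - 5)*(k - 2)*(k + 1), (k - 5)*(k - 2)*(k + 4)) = k^2 - 7*k + 10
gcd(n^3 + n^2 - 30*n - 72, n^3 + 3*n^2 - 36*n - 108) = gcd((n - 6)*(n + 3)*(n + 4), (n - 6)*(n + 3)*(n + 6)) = n^2 - 3*n - 18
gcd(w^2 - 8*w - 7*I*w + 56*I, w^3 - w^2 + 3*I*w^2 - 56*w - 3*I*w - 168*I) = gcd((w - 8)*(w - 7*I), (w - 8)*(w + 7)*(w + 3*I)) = w - 8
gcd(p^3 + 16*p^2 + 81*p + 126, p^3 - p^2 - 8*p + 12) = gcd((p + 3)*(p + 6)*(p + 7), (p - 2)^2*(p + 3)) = p + 3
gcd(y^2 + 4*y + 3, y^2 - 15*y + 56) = 1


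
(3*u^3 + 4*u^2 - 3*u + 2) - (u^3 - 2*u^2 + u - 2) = 2*u^3 + 6*u^2 - 4*u + 4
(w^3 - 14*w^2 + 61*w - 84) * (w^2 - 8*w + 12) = w^5 - 22*w^4 + 185*w^3 - 740*w^2 + 1404*w - 1008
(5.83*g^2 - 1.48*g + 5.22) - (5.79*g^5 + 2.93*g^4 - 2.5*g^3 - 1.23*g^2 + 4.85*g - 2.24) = -5.79*g^5 - 2.93*g^4 + 2.5*g^3 + 7.06*g^2 - 6.33*g + 7.46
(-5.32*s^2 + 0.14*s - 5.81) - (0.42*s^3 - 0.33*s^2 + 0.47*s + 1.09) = -0.42*s^3 - 4.99*s^2 - 0.33*s - 6.9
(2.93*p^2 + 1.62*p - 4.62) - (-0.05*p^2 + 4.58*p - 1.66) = 2.98*p^2 - 2.96*p - 2.96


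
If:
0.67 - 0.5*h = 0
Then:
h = 1.34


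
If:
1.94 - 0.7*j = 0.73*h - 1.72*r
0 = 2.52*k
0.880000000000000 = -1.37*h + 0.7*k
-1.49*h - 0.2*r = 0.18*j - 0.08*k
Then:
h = -0.64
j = 4.73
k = 0.00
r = 0.53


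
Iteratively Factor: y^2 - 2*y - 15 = (y - 5)*(y + 3)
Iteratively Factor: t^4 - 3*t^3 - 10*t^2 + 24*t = (t)*(t^3 - 3*t^2 - 10*t + 24) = t*(t - 4)*(t^2 + t - 6) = t*(t - 4)*(t - 2)*(t + 3)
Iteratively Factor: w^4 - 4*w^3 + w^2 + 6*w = (w - 3)*(w^3 - w^2 - 2*w) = (w - 3)*(w - 2)*(w^2 + w) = w*(w - 3)*(w - 2)*(w + 1)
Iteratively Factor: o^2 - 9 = (o - 3)*(o + 3)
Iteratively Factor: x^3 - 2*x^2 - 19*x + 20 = (x + 4)*(x^2 - 6*x + 5) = (x - 1)*(x + 4)*(x - 5)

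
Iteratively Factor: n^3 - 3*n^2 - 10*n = (n + 2)*(n^2 - 5*n) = (n - 5)*(n + 2)*(n)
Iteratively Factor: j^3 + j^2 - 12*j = (j)*(j^2 + j - 12) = j*(j + 4)*(j - 3)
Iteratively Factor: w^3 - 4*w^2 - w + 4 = (w + 1)*(w^2 - 5*w + 4) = (w - 1)*(w + 1)*(w - 4)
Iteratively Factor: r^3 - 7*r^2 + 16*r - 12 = (r - 3)*(r^2 - 4*r + 4) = (r - 3)*(r - 2)*(r - 2)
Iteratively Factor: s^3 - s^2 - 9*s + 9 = (s - 1)*(s^2 - 9) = (s - 1)*(s + 3)*(s - 3)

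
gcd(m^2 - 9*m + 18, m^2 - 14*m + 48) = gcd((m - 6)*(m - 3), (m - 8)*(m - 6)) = m - 6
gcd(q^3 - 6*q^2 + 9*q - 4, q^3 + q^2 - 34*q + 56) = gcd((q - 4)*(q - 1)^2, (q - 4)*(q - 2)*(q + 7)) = q - 4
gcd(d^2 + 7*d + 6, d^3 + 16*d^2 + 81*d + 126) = d + 6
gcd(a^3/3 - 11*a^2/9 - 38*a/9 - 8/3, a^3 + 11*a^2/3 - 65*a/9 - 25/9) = 1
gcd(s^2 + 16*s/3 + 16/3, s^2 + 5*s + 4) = s + 4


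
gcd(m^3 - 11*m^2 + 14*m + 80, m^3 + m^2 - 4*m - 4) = m + 2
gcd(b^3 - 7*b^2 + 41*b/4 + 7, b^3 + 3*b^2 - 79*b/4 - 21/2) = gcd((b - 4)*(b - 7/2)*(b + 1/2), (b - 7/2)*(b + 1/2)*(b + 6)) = b^2 - 3*b - 7/4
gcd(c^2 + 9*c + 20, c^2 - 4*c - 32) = c + 4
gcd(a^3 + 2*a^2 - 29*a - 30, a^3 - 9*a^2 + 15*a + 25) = a^2 - 4*a - 5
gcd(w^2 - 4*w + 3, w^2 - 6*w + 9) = w - 3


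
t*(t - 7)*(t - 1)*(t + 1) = t^4 - 7*t^3 - t^2 + 7*t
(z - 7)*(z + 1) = z^2 - 6*z - 7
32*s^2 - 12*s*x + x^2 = (-8*s + x)*(-4*s + x)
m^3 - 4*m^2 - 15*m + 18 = (m - 6)*(m - 1)*(m + 3)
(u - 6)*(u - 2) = u^2 - 8*u + 12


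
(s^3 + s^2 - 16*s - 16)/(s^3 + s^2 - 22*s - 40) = (s^2 - 3*s - 4)/(s^2 - 3*s - 10)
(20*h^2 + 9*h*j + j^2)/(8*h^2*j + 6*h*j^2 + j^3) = (5*h + j)/(j*(2*h + j))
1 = 1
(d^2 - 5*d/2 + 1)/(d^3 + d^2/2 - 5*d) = (2*d - 1)/(d*(2*d + 5))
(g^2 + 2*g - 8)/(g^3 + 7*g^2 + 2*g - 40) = 1/(g + 5)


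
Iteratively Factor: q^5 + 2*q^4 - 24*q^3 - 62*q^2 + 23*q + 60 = (q + 1)*(q^4 + q^3 - 25*q^2 - 37*q + 60) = (q - 1)*(q + 1)*(q^3 + 2*q^2 - 23*q - 60) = (q - 1)*(q + 1)*(q + 3)*(q^2 - q - 20) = (q - 1)*(q + 1)*(q + 3)*(q + 4)*(q - 5)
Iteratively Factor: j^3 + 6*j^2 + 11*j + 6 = (j + 3)*(j^2 + 3*j + 2) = (j + 2)*(j + 3)*(j + 1)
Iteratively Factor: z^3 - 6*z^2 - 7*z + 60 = (z - 5)*(z^2 - z - 12) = (z - 5)*(z - 4)*(z + 3)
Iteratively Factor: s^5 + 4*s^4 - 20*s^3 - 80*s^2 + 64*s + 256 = (s + 2)*(s^4 + 2*s^3 - 24*s^2 - 32*s + 128) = (s + 2)*(s + 4)*(s^3 - 2*s^2 - 16*s + 32) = (s + 2)*(s + 4)^2*(s^2 - 6*s + 8) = (s - 4)*(s + 2)*(s + 4)^2*(s - 2)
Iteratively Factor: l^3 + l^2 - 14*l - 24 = (l + 3)*(l^2 - 2*l - 8) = (l - 4)*(l + 3)*(l + 2)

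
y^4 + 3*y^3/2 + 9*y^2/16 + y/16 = y*(y + 1/4)^2*(y + 1)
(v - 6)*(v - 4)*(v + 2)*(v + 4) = v^4 - 4*v^3 - 28*v^2 + 64*v + 192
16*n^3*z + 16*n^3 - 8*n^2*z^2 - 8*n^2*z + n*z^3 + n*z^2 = (-4*n + z)^2*(n*z + n)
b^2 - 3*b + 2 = (b - 2)*(b - 1)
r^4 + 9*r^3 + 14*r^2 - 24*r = r*(r - 1)*(r + 4)*(r + 6)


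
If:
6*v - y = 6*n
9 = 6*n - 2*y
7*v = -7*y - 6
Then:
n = 41/42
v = 5/7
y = -11/7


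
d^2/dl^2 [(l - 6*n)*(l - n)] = 2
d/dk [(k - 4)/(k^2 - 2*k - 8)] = -1/(k^2 + 4*k + 4)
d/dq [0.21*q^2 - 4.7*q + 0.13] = 0.42*q - 4.7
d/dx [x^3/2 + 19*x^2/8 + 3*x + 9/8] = 3*x^2/2 + 19*x/4 + 3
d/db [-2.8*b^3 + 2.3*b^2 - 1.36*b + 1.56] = -8.4*b^2 + 4.6*b - 1.36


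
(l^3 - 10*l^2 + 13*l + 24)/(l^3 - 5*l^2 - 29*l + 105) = (l^2 - 7*l - 8)/(l^2 - 2*l - 35)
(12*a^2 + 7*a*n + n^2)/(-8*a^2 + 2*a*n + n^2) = (-3*a - n)/(2*a - n)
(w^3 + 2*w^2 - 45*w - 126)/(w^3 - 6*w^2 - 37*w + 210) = (w + 3)/(w - 5)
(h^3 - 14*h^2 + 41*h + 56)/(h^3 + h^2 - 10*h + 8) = (h^3 - 14*h^2 + 41*h + 56)/(h^3 + h^2 - 10*h + 8)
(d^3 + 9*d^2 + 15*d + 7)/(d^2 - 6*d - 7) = (d^2 + 8*d + 7)/(d - 7)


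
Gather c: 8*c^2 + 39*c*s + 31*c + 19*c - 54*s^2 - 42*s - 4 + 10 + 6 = 8*c^2 + c*(39*s + 50) - 54*s^2 - 42*s + 12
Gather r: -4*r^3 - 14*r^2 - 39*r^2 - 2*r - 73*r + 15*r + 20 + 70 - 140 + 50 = -4*r^3 - 53*r^2 - 60*r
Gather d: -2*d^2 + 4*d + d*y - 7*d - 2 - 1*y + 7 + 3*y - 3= -2*d^2 + d*(y - 3) + 2*y + 2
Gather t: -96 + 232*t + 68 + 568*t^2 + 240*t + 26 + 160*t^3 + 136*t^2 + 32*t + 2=160*t^3 + 704*t^2 + 504*t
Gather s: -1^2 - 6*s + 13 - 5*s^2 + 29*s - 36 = -5*s^2 + 23*s - 24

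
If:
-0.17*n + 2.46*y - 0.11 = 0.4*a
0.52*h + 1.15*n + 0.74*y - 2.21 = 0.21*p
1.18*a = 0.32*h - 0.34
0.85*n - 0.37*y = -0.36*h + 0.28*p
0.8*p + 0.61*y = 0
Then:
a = 11.80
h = 44.57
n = -18.75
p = -0.51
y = 0.67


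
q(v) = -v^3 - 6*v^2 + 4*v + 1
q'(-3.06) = 12.63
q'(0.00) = 4.00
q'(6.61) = -206.40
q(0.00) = 1.00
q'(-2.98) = 13.12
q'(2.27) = -38.70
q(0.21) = 1.57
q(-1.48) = -14.82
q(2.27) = -32.53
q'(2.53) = -45.56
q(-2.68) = -33.57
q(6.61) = -523.52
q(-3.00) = -38.00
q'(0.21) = 1.35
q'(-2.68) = 14.61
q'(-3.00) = 13.00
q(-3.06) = -38.77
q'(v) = -3*v^2 - 12*v + 4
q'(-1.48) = 15.19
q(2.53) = -43.48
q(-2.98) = -37.74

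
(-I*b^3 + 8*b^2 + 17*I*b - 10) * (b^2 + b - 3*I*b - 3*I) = -I*b^5 + 5*b^4 - I*b^4 + 5*b^3 - 7*I*b^3 + 41*b^2 - 7*I*b^2 + 41*b + 30*I*b + 30*I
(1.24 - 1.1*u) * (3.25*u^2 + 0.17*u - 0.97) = -3.575*u^3 + 3.843*u^2 + 1.2778*u - 1.2028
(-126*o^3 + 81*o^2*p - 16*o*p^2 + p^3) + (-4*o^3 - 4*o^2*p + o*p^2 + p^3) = -130*o^3 + 77*o^2*p - 15*o*p^2 + 2*p^3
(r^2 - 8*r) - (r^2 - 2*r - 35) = 35 - 6*r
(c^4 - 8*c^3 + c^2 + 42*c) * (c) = c^5 - 8*c^4 + c^3 + 42*c^2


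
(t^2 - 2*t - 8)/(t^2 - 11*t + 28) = (t + 2)/(t - 7)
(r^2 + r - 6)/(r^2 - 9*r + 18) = (r^2 + r - 6)/(r^2 - 9*r + 18)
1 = 1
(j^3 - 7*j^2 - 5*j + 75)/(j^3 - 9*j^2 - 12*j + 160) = (j^2 - 2*j - 15)/(j^2 - 4*j - 32)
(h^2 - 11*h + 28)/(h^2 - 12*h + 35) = (h - 4)/(h - 5)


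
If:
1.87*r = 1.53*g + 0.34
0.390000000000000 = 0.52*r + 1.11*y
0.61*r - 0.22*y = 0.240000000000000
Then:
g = 0.32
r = 0.44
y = 0.14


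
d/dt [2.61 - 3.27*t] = -3.27000000000000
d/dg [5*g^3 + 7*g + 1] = 15*g^2 + 7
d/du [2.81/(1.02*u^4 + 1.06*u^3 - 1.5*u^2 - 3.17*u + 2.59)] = (-11.4648*u^3 - 8.9358*u^2 + 8.43*u + 8.9077)/(1.02*u^4 + 1.06*u^3 - 1.5*u^2 - 3.17*u + 2.59)^2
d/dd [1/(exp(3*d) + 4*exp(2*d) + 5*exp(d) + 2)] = (-3*exp(2*d) - 8*exp(d) - 5)*exp(d)/(exp(3*d) + 4*exp(2*d) + 5*exp(d) + 2)^2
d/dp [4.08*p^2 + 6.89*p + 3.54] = 8.16*p + 6.89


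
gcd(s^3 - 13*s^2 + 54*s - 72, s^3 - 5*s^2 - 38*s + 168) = s - 4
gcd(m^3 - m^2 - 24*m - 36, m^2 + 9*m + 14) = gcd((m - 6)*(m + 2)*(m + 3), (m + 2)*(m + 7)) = m + 2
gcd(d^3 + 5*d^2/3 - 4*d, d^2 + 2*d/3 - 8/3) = d - 4/3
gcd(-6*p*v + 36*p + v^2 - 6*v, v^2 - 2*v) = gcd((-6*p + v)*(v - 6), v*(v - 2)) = 1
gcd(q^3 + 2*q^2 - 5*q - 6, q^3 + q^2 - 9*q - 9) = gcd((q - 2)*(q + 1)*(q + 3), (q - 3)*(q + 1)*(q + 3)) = q^2 + 4*q + 3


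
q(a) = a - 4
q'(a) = 1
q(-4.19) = -8.19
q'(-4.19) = 1.00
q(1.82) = -2.18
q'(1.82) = 1.00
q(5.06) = 1.06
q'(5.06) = 1.00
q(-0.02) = -4.02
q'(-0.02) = 1.00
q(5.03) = 1.03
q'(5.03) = 1.00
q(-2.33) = -6.33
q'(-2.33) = 1.00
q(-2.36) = -6.36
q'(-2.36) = 1.00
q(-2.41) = -6.41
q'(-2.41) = 1.00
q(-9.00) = -13.00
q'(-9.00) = 1.00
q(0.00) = -4.00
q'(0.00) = 1.00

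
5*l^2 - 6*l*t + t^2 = (-5*l + t)*(-l + t)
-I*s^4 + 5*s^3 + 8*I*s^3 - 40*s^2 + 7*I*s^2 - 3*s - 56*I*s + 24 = (s - 8)*(s + I)*(s + 3*I)*(-I*s + 1)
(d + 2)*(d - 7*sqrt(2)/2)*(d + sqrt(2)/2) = d^3 - 3*sqrt(2)*d^2 + 2*d^2 - 6*sqrt(2)*d - 7*d/2 - 7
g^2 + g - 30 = (g - 5)*(g + 6)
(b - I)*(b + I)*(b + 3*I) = b^3 + 3*I*b^2 + b + 3*I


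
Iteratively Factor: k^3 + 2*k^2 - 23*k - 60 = (k - 5)*(k^2 + 7*k + 12) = (k - 5)*(k + 4)*(k + 3)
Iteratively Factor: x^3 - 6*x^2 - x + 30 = (x + 2)*(x^2 - 8*x + 15) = (x - 5)*(x + 2)*(x - 3)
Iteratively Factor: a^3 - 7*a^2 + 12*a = (a)*(a^2 - 7*a + 12) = a*(a - 4)*(a - 3)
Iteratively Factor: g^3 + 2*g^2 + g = (g + 1)*(g^2 + g) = (g + 1)^2*(g)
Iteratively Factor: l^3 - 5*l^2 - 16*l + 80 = (l - 5)*(l^2 - 16) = (l - 5)*(l + 4)*(l - 4)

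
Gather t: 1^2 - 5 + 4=0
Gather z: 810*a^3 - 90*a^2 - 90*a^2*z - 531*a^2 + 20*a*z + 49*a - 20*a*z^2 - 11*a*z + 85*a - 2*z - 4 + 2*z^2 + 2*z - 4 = 810*a^3 - 621*a^2 + 134*a + z^2*(2 - 20*a) + z*(-90*a^2 + 9*a) - 8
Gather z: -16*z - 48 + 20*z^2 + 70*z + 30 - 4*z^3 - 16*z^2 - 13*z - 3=-4*z^3 + 4*z^2 + 41*z - 21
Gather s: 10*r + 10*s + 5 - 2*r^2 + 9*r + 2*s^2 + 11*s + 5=-2*r^2 + 19*r + 2*s^2 + 21*s + 10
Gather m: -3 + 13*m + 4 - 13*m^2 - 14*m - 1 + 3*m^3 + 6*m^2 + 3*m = 3*m^3 - 7*m^2 + 2*m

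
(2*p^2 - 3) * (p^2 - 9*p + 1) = 2*p^4 - 18*p^3 - p^2 + 27*p - 3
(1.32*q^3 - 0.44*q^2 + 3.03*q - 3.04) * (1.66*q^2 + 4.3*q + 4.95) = 2.1912*q^5 + 4.9456*q^4 + 9.6718*q^3 + 5.8046*q^2 + 1.9265*q - 15.048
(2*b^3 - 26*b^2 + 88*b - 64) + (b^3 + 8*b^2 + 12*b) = 3*b^3 - 18*b^2 + 100*b - 64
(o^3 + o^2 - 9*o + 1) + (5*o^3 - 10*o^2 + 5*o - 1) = 6*o^3 - 9*o^2 - 4*o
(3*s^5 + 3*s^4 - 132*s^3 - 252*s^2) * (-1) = -3*s^5 - 3*s^4 + 132*s^3 + 252*s^2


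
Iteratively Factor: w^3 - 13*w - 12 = (w + 1)*(w^2 - w - 12) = (w - 4)*(w + 1)*(w + 3)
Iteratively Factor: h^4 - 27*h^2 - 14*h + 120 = (h - 2)*(h^3 + 2*h^2 - 23*h - 60) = (h - 2)*(h + 4)*(h^2 - 2*h - 15) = (h - 5)*(h - 2)*(h + 4)*(h + 3)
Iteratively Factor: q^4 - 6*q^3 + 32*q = (q)*(q^3 - 6*q^2 + 32) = q*(q + 2)*(q^2 - 8*q + 16) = q*(q - 4)*(q + 2)*(q - 4)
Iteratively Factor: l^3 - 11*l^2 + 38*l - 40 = (l - 5)*(l^2 - 6*l + 8) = (l - 5)*(l - 4)*(l - 2)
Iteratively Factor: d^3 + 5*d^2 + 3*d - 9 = (d - 1)*(d^2 + 6*d + 9) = (d - 1)*(d + 3)*(d + 3)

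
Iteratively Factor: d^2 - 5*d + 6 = (d - 3)*(d - 2)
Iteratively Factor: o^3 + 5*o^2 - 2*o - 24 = (o - 2)*(o^2 + 7*o + 12) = (o - 2)*(o + 4)*(o + 3)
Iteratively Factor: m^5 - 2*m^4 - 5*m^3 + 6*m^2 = (m - 3)*(m^4 + m^3 - 2*m^2) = (m - 3)*(m + 2)*(m^3 - m^2) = (m - 3)*(m - 1)*(m + 2)*(m^2) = m*(m - 3)*(m - 1)*(m + 2)*(m)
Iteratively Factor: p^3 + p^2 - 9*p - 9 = (p - 3)*(p^2 + 4*p + 3) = (p - 3)*(p + 1)*(p + 3)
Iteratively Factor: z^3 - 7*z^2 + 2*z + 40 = (z - 4)*(z^2 - 3*z - 10) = (z - 5)*(z - 4)*(z + 2)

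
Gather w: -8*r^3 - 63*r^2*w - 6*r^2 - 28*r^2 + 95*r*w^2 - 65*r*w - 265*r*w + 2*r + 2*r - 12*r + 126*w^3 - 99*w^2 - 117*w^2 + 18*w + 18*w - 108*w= -8*r^3 - 34*r^2 - 8*r + 126*w^3 + w^2*(95*r - 216) + w*(-63*r^2 - 330*r - 72)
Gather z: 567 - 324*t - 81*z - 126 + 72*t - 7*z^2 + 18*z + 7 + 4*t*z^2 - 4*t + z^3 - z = -256*t + z^3 + z^2*(4*t - 7) - 64*z + 448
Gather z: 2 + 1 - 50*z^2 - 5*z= -50*z^2 - 5*z + 3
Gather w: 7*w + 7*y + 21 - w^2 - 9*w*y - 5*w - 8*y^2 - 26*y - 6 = -w^2 + w*(2 - 9*y) - 8*y^2 - 19*y + 15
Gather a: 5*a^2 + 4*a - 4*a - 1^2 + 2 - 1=5*a^2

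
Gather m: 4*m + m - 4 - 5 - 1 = 5*m - 10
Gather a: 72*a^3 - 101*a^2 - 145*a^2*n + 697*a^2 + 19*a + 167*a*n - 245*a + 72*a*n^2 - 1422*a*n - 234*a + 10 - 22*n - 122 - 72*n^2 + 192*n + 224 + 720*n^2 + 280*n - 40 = 72*a^3 + a^2*(596 - 145*n) + a*(72*n^2 - 1255*n - 460) + 648*n^2 + 450*n + 72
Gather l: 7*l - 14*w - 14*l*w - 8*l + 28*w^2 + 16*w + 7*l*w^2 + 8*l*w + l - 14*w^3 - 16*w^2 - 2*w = l*(7*w^2 - 6*w) - 14*w^3 + 12*w^2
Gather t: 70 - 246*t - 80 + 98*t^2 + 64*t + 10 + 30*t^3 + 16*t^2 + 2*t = 30*t^3 + 114*t^2 - 180*t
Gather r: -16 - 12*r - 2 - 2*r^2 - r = -2*r^2 - 13*r - 18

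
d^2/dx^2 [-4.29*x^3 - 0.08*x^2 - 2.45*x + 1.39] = -25.74*x - 0.16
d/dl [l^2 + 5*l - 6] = 2*l + 5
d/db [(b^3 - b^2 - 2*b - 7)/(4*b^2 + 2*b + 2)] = (b^4 + b^3 + 3*b^2 + 13*b + 5/2)/(4*b^4 + 4*b^3 + 5*b^2 + 2*b + 1)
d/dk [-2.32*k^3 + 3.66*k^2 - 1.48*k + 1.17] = -6.96*k^2 + 7.32*k - 1.48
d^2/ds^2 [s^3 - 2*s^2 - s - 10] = 6*s - 4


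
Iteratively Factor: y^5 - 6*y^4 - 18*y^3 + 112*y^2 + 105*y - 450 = (y - 2)*(y^4 - 4*y^3 - 26*y^2 + 60*y + 225) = (y - 5)*(y - 2)*(y^3 + y^2 - 21*y - 45) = (y - 5)*(y - 2)*(y + 3)*(y^2 - 2*y - 15) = (y - 5)^2*(y - 2)*(y + 3)*(y + 3)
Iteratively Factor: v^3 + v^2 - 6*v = (v - 2)*(v^2 + 3*v) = v*(v - 2)*(v + 3)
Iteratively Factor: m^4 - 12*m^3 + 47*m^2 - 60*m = (m - 5)*(m^3 - 7*m^2 + 12*m) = (m - 5)*(m - 3)*(m^2 - 4*m) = (m - 5)*(m - 4)*(m - 3)*(m)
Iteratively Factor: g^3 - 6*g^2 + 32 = (g - 4)*(g^2 - 2*g - 8) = (g - 4)^2*(g + 2)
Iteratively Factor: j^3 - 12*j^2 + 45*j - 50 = (j - 5)*(j^2 - 7*j + 10) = (j - 5)^2*(j - 2)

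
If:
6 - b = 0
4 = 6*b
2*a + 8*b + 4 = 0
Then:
No Solution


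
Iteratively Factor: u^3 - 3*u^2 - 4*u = (u + 1)*(u^2 - 4*u) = u*(u + 1)*(u - 4)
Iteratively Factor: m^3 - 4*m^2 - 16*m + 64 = (m - 4)*(m^2 - 16) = (m - 4)*(m + 4)*(m - 4)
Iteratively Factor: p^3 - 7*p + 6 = (p + 3)*(p^2 - 3*p + 2) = (p - 1)*(p + 3)*(p - 2)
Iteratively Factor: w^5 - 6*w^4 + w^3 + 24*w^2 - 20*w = (w + 2)*(w^4 - 8*w^3 + 17*w^2 - 10*w) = w*(w + 2)*(w^3 - 8*w^2 + 17*w - 10) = w*(w - 5)*(w + 2)*(w^2 - 3*w + 2) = w*(w - 5)*(w - 2)*(w + 2)*(w - 1)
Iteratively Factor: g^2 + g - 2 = (g + 2)*(g - 1)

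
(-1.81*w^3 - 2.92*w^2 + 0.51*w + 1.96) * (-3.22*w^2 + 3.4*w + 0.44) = 5.8282*w^5 + 3.2484*w^4 - 12.3666*w^3 - 5.862*w^2 + 6.8884*w + 0.8624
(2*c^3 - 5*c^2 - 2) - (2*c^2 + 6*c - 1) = 2*c^3 - 7*c^2 - 6*c - 1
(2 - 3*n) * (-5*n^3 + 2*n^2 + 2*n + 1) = 15*n^4 - 16*n^3 - 2*n^2 + n + 2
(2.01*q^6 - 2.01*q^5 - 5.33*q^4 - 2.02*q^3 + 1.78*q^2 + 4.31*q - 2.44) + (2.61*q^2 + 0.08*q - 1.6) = 2.01*q^6 - 2.01*q^5 - 5.33*q^4 - 2.02*q^3 + 4.39*q^2 + 4.39*q - 4.04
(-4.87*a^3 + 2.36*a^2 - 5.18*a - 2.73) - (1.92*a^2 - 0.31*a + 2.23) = -4.87*a^3 + 0.44*a^2 - 4.87*a - 4.96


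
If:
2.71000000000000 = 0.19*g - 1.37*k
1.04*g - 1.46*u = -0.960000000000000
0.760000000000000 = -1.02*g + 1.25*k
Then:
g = -3.82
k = -2.51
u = -2.06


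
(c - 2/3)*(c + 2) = c^2 + 4*c/3 - 4/3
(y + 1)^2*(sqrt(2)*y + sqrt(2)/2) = sqrt(2)*y^3 + 5*sqrt(2)*y^2/2 + 2*sqrt(2)*y + sqrt(2)/2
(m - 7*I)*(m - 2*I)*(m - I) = m^3 - 10*I*m^2 - 23*m + 14*I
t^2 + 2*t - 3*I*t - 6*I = (t + 2)*(t - 3*I)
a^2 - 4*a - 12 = (a - 6)*(a + 2)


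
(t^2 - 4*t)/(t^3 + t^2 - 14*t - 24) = t/(t^2 + 5*t + 6)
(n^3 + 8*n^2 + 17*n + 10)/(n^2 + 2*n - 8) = (n^3 + 8*n^2 + 17*n + 10)/(n^2 + 2*n - 8)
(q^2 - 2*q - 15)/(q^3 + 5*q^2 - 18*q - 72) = (q - 5)/(q^2 + 2*q - 24)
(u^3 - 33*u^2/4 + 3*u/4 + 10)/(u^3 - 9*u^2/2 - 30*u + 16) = (4*u^2 - u - 5)/(2*(2*u^2 + 7*u - 4))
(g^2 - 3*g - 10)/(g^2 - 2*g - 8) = (g - 5)/(g - 4)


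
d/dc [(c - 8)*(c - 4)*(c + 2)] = 3*c^2 - 20*c + 8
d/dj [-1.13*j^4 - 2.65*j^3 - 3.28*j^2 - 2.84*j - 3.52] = -4.52*j^3 - 7.95*j^2 - 6.56*j - 2.84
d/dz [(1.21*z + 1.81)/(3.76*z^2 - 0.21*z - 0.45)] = (4.5496*z^2 - 0.2541*z - (1.21*z + 1.81)*(7.52*z - 0.21) - 0.5445)/(-3.76*z^2 + 0.21*z + 0.45)^2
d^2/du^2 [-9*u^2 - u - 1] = -18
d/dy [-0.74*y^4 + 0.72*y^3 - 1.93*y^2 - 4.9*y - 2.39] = -2.96*y^3 + 2.16*y^2 - 3.86*y - 4.9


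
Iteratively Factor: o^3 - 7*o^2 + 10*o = (o)*(o^2 - 7*o + 10) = o*(o - 5)*(o - 2)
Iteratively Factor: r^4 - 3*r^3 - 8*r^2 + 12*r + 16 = (r + 1)*(r^3 - 4*r^2 - 4*r + 16) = (r + 1)*(r + 2)*(r^2 - 6*r + 8) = (r - 4)*(r + 1)*(r + 2)*(r - 2)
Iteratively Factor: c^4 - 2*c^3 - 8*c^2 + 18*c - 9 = (c - 1)*(c^3 - c^2 - 9*c + 9) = (c - 3)*(c - 1)*(c^2 + 2*c - 3) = (c - 3)*(c - 1)^2*(c + 3)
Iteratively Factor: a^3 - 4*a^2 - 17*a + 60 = (a + 4)*(a^2 - 8*a + 15) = (a - 5)*(a + 4)*(a - 3)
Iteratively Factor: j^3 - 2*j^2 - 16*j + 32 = (j - 4)*(j^2 + 2*j - 8) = (j - 4)*(j + 4)*(j - 2)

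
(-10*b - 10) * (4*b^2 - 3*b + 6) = -40*b^3 - 10*b^2 - 30*b - 60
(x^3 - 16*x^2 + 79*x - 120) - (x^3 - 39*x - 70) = -16*x^2 + 118*x - 50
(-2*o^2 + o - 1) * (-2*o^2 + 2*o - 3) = 4*o^4 - 6*o^3 + 10*o^2 - 5*o + 3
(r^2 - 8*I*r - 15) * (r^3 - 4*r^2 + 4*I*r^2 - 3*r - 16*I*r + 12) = r^5 - 4*r^4 - 4*I*r^4 + 14*r^3 + 16*I*r^3 - 56*r^2 - 36*I*r^2 + 45*r + 144*I*r - 180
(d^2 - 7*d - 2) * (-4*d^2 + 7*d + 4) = -4*d^4 + 35*d^3 - 37*d^2 - 42*d - 8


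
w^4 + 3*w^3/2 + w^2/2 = w^2*(w + 1/2)*(w + 1)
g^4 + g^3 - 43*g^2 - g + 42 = (g - 6)*(g - 1)*(g + 1)*(g + 7)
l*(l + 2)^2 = l^3 + 4*l^2 + 4*l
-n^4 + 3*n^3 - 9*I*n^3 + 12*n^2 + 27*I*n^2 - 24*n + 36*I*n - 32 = (n - 4)*(n + 8*I)*(-I*n + 1)*(-I*n - I)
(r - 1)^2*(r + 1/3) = r^3 - 5*r^2/3 + r/3 + 1/3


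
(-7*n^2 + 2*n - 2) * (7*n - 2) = -49*n^3 + 28*n^2 - 18*n + 4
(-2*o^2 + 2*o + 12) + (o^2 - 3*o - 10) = -o^2 - o + 2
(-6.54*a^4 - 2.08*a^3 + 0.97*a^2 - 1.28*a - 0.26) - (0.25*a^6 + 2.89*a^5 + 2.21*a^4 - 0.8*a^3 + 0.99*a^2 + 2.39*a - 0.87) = -0.25*a^6 - 2.89*a^5 - 8.75*a^4 - 1.28*a^3 - 0.02*a^2 - 3.67*a + 0.61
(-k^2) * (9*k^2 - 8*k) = -9*k^4 + 8*k^3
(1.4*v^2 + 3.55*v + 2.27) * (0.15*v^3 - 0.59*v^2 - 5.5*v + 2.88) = 0.21*v^5 - 0.2935*v^4 - 9.454*v^3 - 16.8323*v^2 - 2.261*v + 6.5376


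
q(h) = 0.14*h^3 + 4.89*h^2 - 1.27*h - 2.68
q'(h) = 0.42*h^2 + 9.78*h - 1.27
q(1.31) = 4.36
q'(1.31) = 12.26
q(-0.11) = -2.48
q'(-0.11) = -2.34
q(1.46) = 6.33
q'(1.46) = 13.90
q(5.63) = 170.15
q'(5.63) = 67.10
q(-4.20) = 78.54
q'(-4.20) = -34.94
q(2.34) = 22.92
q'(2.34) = 23.91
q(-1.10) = 4.45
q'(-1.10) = -11.52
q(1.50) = 6.89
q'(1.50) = 14.34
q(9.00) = 484.04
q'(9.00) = 120.77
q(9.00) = 484.04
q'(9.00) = 120.77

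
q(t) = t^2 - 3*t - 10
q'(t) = 2*t - 3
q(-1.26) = -4.63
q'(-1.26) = -5.52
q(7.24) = 20.70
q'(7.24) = 11.48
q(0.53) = -11.31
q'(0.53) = -1.94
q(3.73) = -7.28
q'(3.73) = 4.46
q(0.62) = -11.48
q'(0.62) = -1.76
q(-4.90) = 28.71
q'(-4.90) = -12.80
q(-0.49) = -8.29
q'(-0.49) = -3.98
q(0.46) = -11.17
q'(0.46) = -2.08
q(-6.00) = 44.00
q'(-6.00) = -15.00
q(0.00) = -10.00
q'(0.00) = -3.00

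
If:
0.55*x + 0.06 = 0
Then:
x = -0.11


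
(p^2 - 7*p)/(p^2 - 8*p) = (p - 7)/(p - 8)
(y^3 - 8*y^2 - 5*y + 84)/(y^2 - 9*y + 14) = (y^2 - y - 12)/(y - 2)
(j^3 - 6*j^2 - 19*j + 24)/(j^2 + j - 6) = (j^2 - 9*j + 8)/(j - 2)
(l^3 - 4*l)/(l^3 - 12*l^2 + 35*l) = (l^2 - 4)/(l^2 - 12*l + 35)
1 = 1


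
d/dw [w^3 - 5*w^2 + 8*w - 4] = 3*w^2 - 10*w + 8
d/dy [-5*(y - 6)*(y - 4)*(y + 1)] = -15*y^2 + 90*y - 70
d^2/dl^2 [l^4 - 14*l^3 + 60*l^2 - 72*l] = 12*l^2 - 84*l + 120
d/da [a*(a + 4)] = 2*a + 4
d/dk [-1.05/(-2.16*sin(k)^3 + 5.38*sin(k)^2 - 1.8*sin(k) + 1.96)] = (-6.804*sin(k)^2 + 11.298*sin(k) - 1.89)*cos(k)/(2.16*sin(k)^3 - 5.38*sin(k)^2 + 1.8*sin(k) - 1.96)^2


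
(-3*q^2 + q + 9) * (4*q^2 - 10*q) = -12*q^4 + 34*q^3 + 26*q^2 - 90*q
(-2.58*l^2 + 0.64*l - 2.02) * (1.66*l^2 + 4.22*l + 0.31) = -4.2828*l^4 - 9.8252*l^3 - 1.4522*l^2 - 8.326*l - 0.6262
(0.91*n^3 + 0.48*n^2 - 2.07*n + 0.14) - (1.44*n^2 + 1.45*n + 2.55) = 0.91*n^3 - 0.96*n^2 - 3.52*n - 2.41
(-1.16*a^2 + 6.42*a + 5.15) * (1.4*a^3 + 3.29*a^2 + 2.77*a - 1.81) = -1.624*a^5 + 5.1716*a^4 + 25.1186*a^3 + 36.8265*a^2 + 2.6453*a - 9.3215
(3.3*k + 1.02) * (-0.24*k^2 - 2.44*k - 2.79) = -0.792*k^3 - 8.2968*k^2 - 11.6958*k - 2.8458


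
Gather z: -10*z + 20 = 20 - 10*z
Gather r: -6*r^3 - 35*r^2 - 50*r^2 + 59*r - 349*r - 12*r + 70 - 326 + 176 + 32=-6*r^3 - 85*r^2 - 302*r - 48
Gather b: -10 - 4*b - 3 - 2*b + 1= -6*b - 12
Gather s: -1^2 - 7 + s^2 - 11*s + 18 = s^2 - 11*s + 10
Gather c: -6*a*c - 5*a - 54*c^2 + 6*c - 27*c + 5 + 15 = -5*a - 54*c^2 + c*(-6*a - 21) + 20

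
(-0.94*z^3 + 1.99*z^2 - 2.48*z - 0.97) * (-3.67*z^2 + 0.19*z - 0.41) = 3.4498*z^5 - 7.4819*z^4 + 9.8651*z^3 + 2.2728*z^2 + 0.8325*z + 0.3977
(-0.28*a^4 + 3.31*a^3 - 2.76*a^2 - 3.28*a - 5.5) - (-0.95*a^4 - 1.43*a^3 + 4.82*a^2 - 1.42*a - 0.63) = 0.67*a^4 + 4.74*a^3 - 7.58*a^2 - 1.86*a - 4.87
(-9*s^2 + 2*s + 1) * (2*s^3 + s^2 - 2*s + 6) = -18*s^5 - 5*s^4 + 22*s^3 - 57*s^2 + 10*s + 6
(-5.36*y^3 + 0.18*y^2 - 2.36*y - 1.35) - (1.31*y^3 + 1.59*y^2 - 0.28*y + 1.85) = -6.67*y^3 - 1.41*y^2 - 2.08*y - 3.2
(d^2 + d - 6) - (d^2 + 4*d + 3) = -3*d - 9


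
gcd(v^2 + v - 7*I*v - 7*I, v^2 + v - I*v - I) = v + 1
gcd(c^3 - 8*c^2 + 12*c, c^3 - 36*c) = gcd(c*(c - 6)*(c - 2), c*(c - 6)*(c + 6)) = c^2 - 6*c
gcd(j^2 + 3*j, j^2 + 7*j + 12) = j + 3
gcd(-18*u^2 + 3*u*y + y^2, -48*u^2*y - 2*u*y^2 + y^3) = 6*u + y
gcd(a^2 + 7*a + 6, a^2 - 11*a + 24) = 1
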